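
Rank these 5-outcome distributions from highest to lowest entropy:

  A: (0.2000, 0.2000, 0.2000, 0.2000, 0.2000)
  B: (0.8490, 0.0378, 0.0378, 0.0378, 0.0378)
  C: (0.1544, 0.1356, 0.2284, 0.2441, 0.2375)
A > C > B

Key insight: Entropy is maximized by uniform distributions and minimized by concentrated distributions.

- Uniform distributions have maximum entropy log₂(5) = 2.3219 bits
- The more "peaked" or concentrated a distribution, the lower its entropy

Entropies:
  H(A) = 2.3219 bits
  H(B) = 0.9143 bits
  H(C) = 2.2827 bits

Ranking: A > C > B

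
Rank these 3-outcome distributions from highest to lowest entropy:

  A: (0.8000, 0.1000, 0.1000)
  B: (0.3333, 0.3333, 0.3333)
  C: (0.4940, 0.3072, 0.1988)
B > C > A

Key insight: Entropy is maximized by uniform distributions and minimized by concentrated distributions.

- Uniform distributions have maximum entropy log₂(3) = 1.5850 bits
- The more "peaked" or concentrated a distribution, the lower its entropy

Entropies:
  H(A) = 0.9219 bits
  H(B) = 1.5850 bits
  H(C) = 1.4890 bits

Ranking: B > C > A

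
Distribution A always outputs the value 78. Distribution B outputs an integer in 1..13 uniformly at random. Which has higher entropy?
B

A is deterministic, so H(A) = 0. B is uniform over 13 outcomes, so H(B) = log₂(13) = 3.700 bits. Any distribution with genuine randomness has higher entropy than a deterministic one.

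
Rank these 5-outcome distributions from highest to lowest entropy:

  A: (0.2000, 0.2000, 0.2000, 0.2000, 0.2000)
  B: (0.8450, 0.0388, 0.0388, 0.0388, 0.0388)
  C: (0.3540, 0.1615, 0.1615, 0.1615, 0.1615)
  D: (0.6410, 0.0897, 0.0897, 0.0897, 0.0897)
A > C > D > B

Key insight: Entropy is maximized by uniform distributions and minimized by concentrated distributions.

Entropies:
  H(A) = 2.3219 bits
  H(B) = 0.9322 bits
  H(C) = 2.2296 bits
  H(D) = 1.6598 bits

Ranking: A > C > D > B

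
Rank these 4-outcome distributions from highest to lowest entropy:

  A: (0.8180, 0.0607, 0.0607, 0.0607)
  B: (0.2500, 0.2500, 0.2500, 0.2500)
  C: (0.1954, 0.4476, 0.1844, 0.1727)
B > C > A

Key insight: Entropy is maximized by uniform distributions and minimized by concentrated distributions.

- Uniform distributions have maximum entropy log₂(4) = 2.0000 bits
- The more "peaked" or concentrated a distribution, the lower its entropy

Entropies:
  H(A) = 0.9729 bits
  H(B) = 2.0000 bits
  H(C) = 1.8666 bits

Ranking: B > C > A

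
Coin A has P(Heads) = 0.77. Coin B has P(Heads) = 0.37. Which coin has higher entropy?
B

For binary distributions, entropy is maximized at p=0.5 and decreases as p moves toward 0 or 1.

H(A) = H(0.77) = 0.7780 bits
H(B) = H(0.37) = 0.9507 bits

Distribution B (p=0.37) is closer to uniform (p=0.5), so it has higher entropy.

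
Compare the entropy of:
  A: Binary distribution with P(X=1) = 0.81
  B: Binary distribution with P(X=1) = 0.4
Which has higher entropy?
B

For binary distributions, entropy is maximized at p=0.5 and decreases as p moves toward 0 or 1.

H(A) = H(0.81) = 0.7015 bits
H(B) = H(0.4) = 0.9710 bits

Distribution B (p=0.4) is closer to uniform (p=0.5), so it has higher entropy.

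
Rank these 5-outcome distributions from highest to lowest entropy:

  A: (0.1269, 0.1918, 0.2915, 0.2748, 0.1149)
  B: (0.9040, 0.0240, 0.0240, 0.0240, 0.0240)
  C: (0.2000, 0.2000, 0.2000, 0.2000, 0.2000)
C > A > B

Key insight: Entropy is maximized by uniform distributions and minimized by concentrated distributions.

- Uniform distributions have maximum entropy log₂(5) = 2.3219 bits
- The more "peaked" or concentrated a distribution, the lower its entropy

Entropies:
  H(A) = 2.2241 bits
  H(B) = 0.6482 bits
  H(C) = 2.3219 bits

Ranking: C > A > B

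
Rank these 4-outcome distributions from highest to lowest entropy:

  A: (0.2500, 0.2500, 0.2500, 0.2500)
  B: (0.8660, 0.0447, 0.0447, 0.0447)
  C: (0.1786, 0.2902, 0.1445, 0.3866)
A > C > B

Key insight: Entropy is maximized by uniform distributions and minimized by concentrated distributions.

- Uniform distributions have maximum entropy log₂(4) = 2.0000 bits
- The more "peaked" or concentrated a distribution, the lower its entropy

Entropies:
  H(A) = 2.0000 bits
  H(B) = 0.7807 bits
  H(C) = 1.8953 bits

Ranking: A > C > B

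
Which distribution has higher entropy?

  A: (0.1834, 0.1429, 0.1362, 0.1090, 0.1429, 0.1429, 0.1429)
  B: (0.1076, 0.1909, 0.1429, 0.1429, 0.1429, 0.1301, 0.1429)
A

Both distributions are close to uniform, making this a harder comparison.

H(A) = 2.7932 bits
H(B) = 2.7891 bits

The distribution closer to uniform has higher entropy.
Answer: A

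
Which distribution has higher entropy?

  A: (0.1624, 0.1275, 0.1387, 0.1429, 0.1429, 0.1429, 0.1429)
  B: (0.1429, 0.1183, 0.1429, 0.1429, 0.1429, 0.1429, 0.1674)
A

Both distributions are close to uniform, making this a harder comparison.

H(A) = 2.8042 bits
H(B) = 2.8013 bits

The distribution closer to uniform has higher entropy.
Answer: A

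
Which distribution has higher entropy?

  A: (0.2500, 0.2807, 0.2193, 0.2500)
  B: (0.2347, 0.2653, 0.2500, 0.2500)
B

Both distributions are close to uniform, making this a harder comparison.

H(A) = 1.9946 bits
H(B) = 1.9987 bits

The distribution closer to uniform has higher entropy.
Answer: B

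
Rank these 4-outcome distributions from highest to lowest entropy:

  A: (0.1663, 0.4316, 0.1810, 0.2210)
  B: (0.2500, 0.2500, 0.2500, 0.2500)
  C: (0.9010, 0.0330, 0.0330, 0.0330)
B > A > C

Key insight: Entropy is maximized by uniform distributions and minimized by concentrated distributions.

- Uniform distributions have maximum entropy log₂(4) = 2.0000 bits
- The more "peaked" or concentrated a distribution, the lower its entropy

Entropies:
  H(A) = 1.8814 bits
  H(B) = 2.0000 bits
  H(C) = 0.6227 bits

Ranking: B > A > C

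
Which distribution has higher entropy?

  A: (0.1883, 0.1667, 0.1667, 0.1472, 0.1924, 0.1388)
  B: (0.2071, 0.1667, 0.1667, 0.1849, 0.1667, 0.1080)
A

Both distributions are close to uniform, making this a harder comparison.

H(A) = 2.5750 bits
H(B) = 2.5599 bits

The distribution closer to uniform has higher entropy.
Answer: A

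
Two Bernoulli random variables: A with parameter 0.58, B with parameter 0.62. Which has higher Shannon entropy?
A

For binary distributions, entropy is maximized at p=0.5 and decreases as p moves toward 0 or 1.

H(A) = H(0.58) = 0.9815 bits
H(B) = H(0.62) = 0.9580 bits

Distribution A (p=0.58) is closer to uniform (p=0.5), so it has higher entropy.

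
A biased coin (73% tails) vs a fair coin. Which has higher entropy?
Fair coin

The fair coin is uniform (p=0.5), maximizing binary entropy at 1 bit. The biased coin has H(0.73) ≈ 0.841 bits — its outcome is more predictable, so its entropy is lower.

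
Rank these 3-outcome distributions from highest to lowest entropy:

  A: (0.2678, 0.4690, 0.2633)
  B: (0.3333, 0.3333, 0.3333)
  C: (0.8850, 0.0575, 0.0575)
B > A > C

Key insight: Entropy is maximized by uniform distributions and minimized by concentrated distributions.

- Uniform distributions have maximum entropy log₂(3) = 1.5850 bits
- The more "peaked" or concentrated a distribution, the lower its entropy

Entropies:
  H(A) = 1.5282 bits
  H(B) = 1.5850 bits
  H(C) = 0.6298 bits

Ranking: B > A > C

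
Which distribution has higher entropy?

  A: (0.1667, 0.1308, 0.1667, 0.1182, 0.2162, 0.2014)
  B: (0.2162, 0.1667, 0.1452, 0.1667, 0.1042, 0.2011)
A

Both distributions are close to uniform, making this a harder comparison.

H(A) = 2.5530 bits
H(B) = 2.5488 bits

The distribution closer to uniform has higher entropy.
Answer: A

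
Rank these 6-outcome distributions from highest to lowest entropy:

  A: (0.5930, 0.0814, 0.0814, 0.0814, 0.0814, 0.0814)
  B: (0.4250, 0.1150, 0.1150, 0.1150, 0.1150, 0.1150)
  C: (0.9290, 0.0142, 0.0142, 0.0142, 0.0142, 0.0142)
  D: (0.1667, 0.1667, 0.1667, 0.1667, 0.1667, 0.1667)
D > B > A > C

Key insight: Entropy is maximized by uniform distributions and minimized by concentrated distributions.

Entropies:
  H(A) = 1.9199 bits
  H(B) = 2.3188 bits
  H(C) = 0.5345 bits
  H(D) = 2.5850 bits

Ranking: D > B > A > C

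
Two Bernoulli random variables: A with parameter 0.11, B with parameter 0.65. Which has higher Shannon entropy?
B

For binary distributions, entropy is maximized at p=0.5 and decreases as p moves toward 0 or 1.

H(A) = H(0.11) = 0.4999 bits
H(B) = H(0.65) = 0.9341 bits

Distribution B (p=0.65) is closer to uniform (p=0.5), so it has higher entropy.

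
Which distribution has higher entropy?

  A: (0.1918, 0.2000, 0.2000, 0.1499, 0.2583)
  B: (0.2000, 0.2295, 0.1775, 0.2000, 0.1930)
B

Both distributions are close to uniform, making this a harder comparison.

H(A) = 2.3005 bits
H(B) = 2.3169 bits

The distribution closer to uniform has higher entropy.
Answer: B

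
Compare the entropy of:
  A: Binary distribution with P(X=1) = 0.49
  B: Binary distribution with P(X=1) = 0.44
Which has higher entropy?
A

For binary distributions, entropy is maximized at p=0.5 and decreases as p moves toward 0 or 1.

H(A) = H(0.49) = 0.9997 bits
H(B) = H(0.44) = 0.9896 bits

Distribution A (p=0.49) is closer to uniform (p=0.5), so it has higher entropy.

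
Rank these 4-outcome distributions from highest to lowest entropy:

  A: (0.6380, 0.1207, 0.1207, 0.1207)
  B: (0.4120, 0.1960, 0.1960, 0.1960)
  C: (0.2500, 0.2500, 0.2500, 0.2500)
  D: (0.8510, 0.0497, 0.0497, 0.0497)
C > B > A > D

Key insight: Entropy is maximized by uniform distributions and minimized by concentrated distributions.

Entropies:
  H(A) = 1.5181 bits
  H(B) = 1.9095 bits
  H(C) = 2.0000 bits
  H(D) = 0.8435 bits

Ranking: C > B > A > D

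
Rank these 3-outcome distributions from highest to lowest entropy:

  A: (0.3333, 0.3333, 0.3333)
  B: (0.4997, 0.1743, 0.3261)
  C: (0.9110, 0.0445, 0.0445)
A > B > C

Key insight: Entropy is maximized by uniform distributions and minimized by concentrated distributions.

- Uniform distributions have maximum entropy log₂(3) = 1.5850 bits
- The more "peaked" or concentrated a distribution, the lower its entropy

Entropies:
  H(A) = 1.5850 bits
  H(B) = 1.4666 bits
  H(C) = 0.5221 bits

Ranking: A > B > C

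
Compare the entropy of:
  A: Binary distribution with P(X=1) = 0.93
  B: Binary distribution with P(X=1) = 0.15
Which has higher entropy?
B

For binary distributions, entropy is maximized at p=0.5 and decreases as p moves toward 0 or 1.

H(A) = H(0.93) = 0.3659 bits
H(B) = H(0.15) = 0.6098 bits

Distribution B (p=0.15) is closer to uniform (p=0.5), so it has higher entropy.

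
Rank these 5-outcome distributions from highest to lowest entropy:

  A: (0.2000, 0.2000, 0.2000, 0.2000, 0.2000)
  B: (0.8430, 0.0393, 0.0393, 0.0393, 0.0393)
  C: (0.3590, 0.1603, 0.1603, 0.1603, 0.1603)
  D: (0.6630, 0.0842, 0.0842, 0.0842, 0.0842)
A > C > D > B

Key insight: Entropy is maximized by uniform distributions and minimized by concentrated distributions.

Entropies:
  H(A) = 2.3219 bits
  H(B) = 0.9411 bits
  H(C) = 2.2238 bits
  H(D) = 1.5959 bits

Ranking: A > C > D > B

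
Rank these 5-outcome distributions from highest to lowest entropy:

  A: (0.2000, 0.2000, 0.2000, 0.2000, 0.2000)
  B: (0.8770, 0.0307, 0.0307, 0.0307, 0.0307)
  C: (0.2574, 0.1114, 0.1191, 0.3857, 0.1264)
A > C > B

Key insight: Entropy is maximized by uniform distributions and minimized by concentrated distributions.

- Uniform distributions have maximum entropy log₂(5) = 2.3219 bits
- The more "peaked" or concentrated a distribution, the lower its entropy

Entropies:
  H(A) = 2.3219 bits
  H(B) = 0.7839 bits
  H(C) = 2.1295 bits

Ranking: A > C > B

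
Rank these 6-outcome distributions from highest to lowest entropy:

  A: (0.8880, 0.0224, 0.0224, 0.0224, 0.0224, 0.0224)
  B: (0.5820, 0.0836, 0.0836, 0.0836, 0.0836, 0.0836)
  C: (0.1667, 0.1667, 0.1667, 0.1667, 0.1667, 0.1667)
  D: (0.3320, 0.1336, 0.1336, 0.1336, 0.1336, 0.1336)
C > D > B > A

Key insight: Entropy is maximized by uniform distributions and minimized by concentrated distributions.

Entropies:
  H(A) = 0.7660 bits
  H(B) = 1.9511 bits
  H(C) = 2.5850 bits
  H(D) = 2.4680 bits

Ranking: C > D > B > A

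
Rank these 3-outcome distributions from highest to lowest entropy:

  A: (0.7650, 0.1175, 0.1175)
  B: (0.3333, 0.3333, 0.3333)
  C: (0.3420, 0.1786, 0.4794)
B > C > A

Key insight: Entropy is maximized by uniform distributions and minimized by concentrated distributions.

- Uniform distributions have maximum entropy log₂(3) = 1.5850 bits
- The more "peaked" or concentrated a distribution, the lower its entropy

Entropies:
  H(A) = 1.0216 bits
  H(B) = 1.5850 bits
  H(C) = 1.4817 bits

Ranking: B > C > A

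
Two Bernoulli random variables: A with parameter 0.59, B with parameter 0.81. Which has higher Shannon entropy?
A

For binary distributions, entropy is maximized at p=0.5 and decreases as p moves toward 0 or 1.

H(A) = H(0.59) = 0.9765 bits
H(B) = H(0.81) = 0.7015 bits

Distribution A (p=0.59) is closer to uniform (p=0.5), so it has higher entropy.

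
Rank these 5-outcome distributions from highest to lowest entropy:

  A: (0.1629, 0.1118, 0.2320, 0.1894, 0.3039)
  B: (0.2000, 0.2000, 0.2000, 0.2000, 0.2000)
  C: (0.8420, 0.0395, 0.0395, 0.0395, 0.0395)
B > A > C

Key insight: Entropy is maximized by uniform distributions and minimized by concentrated distributions.

- Uniform distributions have maximum entropy log₂(5) = 2.3219 bits
- The more "peaked" or concentrated a distribution, the lower its entropy

Entropies:
  H(A) = 2.2457 bits
  H(B) = 2.3219 bits
  H(C) = 0.9455 bits

Ranking: B > A > C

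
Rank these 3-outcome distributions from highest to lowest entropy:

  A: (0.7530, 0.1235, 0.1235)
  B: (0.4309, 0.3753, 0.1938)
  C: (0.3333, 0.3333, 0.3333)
C > B > A

Key insight: Entropy is maximized by uniform distributions and minimized by concentrated distributions.

- Uniform distributions have maximum entropy log₂(3) = 1.5850 bits
- The more "peaked" or concentrated a distribution, the lower its entropy

Entropies:
  H(A) = 1.0535 bits
  H(B) = 1.5128 bits
  H(C) = 1.5850 bits

Ranking: C > B > A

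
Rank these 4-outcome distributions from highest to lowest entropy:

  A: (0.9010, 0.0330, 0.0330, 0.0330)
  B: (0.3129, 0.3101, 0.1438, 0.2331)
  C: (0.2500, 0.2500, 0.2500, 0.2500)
C > B > A

Key insight: Entropy is maximized by uniform distributions and minimized by concentrated distributions.

- Uniform distributions have maximum entropy log₂(4) = 2.0000 bits
- The more "peaked" or concentrated a distribution, the lower its entropy

Entropies:
  H(A) = 0.6227 bits
  H(B) = 1.9404 bits
  H(C) = 2.0000 bits

Ranking: C > B > A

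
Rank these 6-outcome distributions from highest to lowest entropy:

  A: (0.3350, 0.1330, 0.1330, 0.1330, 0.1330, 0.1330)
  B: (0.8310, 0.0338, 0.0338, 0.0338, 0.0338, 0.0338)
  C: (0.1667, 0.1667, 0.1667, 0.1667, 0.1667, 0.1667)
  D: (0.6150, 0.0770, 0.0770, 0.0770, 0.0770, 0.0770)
C > A > D > B

Key insight: Entropy is maximized by uniform distributions and minimized by concentrated distributions.

Entropies:
  H(A) = 2.4640 bits
  H(B) = 1.0478 bits
  H(C) = 2.5850 bits
  H(D) = 1.8554 bits

Ranking: C > A > D > B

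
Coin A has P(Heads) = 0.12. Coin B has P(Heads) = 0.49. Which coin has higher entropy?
B

For binary distributions, entropy is maximized at p=0.5 and decreases as p moves toward 0 or 1.

H(A) = H(0.12) = 0.5294 bits
H(B) = H(0.49) = 0.9997 bits

Distribution B (p=0.49) is closer to uniform (p=0.5), so it has higher entropy.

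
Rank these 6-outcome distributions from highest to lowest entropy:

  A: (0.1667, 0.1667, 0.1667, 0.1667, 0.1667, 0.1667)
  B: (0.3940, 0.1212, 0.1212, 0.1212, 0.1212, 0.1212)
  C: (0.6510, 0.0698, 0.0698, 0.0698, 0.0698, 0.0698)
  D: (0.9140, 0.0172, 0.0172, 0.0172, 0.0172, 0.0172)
A > B > C > D

Key insight: Entropy is maximized by uniform distributions and minimized by concentrated distributions.

Entropies:
  H(A) = 2.5850 bits
  H(B) = 2.3744 bits
  H(C) = 1.7435 bits
  H(D) = 0.6227 bits

Ranking: A > B > C > D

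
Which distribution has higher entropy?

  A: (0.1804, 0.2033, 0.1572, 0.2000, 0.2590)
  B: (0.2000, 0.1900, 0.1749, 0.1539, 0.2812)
A

Both distributions are close to uniform, making this a harder comparison.

H(A) = 2.3018 bits
H(B) = 2.2898 bits

The distribution closer to uniform has higher entropy.
Answer: A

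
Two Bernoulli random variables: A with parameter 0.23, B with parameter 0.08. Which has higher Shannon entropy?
A

For binary distributions, entropy is maximized at p=0.5 and decreases as p moves toward 0 or 1.

H(A) = H(0.23) = 0.7780 bits
H(B) = H(0.08) = 0.4022 bits

Distribution A (p=0.23) is closer to uniform (p=0.5), so it has higher entropy.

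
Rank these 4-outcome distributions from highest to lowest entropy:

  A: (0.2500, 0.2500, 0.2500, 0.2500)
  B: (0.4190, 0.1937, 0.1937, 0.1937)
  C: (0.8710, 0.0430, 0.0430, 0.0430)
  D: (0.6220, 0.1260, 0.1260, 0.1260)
A > B > D > C

Key insight: Entropy is maximized by uniform distributions and minimized by concentrated distributions.

Entropies:
  H(A) = 2.0000 bits
  H(B) = 1.9018 bits
  H(C) = 0.7591 bits
  H(D) = 1.5557 bits

Ranking: A > B > D > C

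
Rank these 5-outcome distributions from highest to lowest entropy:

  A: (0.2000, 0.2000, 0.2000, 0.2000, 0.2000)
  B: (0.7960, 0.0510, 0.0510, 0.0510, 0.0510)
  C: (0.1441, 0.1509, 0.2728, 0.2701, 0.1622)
A > C > B

Key insight: Entropy is maximized by uniform distributions and minimized by concentrated distributions.

- Uniform distributions have maximum entropy log₂(5) = 2.3219 bits
- The more "peaked" or concentrated a distribution, the lower its entropy

Entropies:
  H(A) = 2.3219 bits
  H(B) = 1.1379 bits
  H(C) = 2.2613 bits

Ranking: A > C > B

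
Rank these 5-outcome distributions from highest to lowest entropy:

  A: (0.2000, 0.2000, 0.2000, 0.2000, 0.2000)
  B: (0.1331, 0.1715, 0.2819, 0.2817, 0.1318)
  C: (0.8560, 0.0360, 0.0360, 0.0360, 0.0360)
A > B > C

Key insight: Entropy is maximized by uniform distributions and minimized by concentrated distributions.

- Uniform distributions have maximum entropy log₂(5) = 2.3219 bits
- The more "peaked" or concentrated a distribution, the lower its entropy

Entropies:
  H(A) = 2.3219 bits
  H(B) = 2.2387 bits
  H(C) = 0.8826 bits

Ranking: A > B > C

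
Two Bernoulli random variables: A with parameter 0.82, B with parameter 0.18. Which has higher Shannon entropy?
Equal

For binary distributions, entropy is maximized at p=0.5 and decreases as p moves toward 0 or 1.

H(A) = H(0.82) = 0.6801 bits
H(B) = H(0.18) = 0.6801 bits

Both distributions are equally far from uniform (|0.82-0.5| = |0.18-0.5|), so they have the same entropy.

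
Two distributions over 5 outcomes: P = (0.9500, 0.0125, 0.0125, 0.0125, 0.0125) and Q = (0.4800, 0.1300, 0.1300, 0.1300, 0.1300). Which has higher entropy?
Q

P is highly concentrated on one outcome (95%), making it nearly deterministic. Q spreads its mass more evenly (max 48%). The more spread-out distribution has higher entropy: H(P) ≈ 0.386 bits, H(Q) ≈ 2.039 bits.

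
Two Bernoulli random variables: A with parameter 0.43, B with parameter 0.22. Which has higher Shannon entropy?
A

For binary distributions, entropy is maximized at p=0.5 and decreases as p moves toward 0 or 1.

H(A) = H(0.43) = 0.9858 bits
H(B) = H(0.22) = 0.7602 bits

Distribution A (p=0.43) is closer to uniform (p=0.5), so it has higher entropy.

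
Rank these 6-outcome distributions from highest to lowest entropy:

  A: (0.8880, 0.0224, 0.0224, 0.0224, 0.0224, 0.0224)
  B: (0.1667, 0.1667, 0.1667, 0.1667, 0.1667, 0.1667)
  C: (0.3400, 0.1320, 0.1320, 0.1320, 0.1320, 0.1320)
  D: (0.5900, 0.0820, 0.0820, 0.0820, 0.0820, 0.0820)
B > C > D > A

Key insight: Entropy is maximized by uniform distributions and minimized by concentrated distributions.

Entropies:
  H(A) = 0.7660 bits
  H(B) = 2.5850 bits
  H(C) = 2.4573 bits
  H(D) = 1.9285 bits

Ranking: B > C > D > A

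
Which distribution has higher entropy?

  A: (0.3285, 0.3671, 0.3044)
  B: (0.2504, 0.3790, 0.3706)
A

Both distributions are close to uniform, making this a harder comparison.

H(A) = 1.5807 bits
H(B) = 1.5614 bits

The distribution closer to uniform has higher entropy.
Answer: A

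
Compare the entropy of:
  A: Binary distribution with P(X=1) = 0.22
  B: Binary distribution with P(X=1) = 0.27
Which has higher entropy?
B

For binary distributions, entropy is maximized at p=0.5 and decreases as p moves toward 0 or 1.

H(A) = H(0.22) = 0.7602 bits
H(B) = H(0.27) = 0.8415 bits

Distribution B (p=0.27) is closer to uniform (p=0.5), so it has higher entropy.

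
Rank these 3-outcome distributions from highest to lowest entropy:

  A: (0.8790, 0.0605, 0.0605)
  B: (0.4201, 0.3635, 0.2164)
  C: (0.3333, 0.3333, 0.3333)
C > B > A

Key insight: Entropy is maximized by uniform distributions and minimized by concentrated distributions.

- Uniform distributions have maximum entropy log₂(3) = 1.5850 bits
- The more "peaked" or concentrated a distribution, the lower its entropy

Entropies:
  H(A) = 0.6532 bits
  H(B) = 1.5342 bits
  H(C) = 1.5850 bits

Ranking: C > B > A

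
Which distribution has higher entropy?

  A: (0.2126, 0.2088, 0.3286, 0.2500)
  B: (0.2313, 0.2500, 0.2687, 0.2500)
B

Both distributions are close to uniform, making this a harder comparison.

H(A) = 1.9743 bits
H(B) = 1.9980 bits

The distribution closer to uniform has higher entropy.
Answer: B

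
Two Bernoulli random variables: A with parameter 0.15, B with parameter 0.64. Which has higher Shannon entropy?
B

For binary distributions, entropy is maximized at p=0.5 and decreases as p moves toward 0 or 1.

H(A) = H(0.15) = 0.6098 bits
H(B) = H(0.64) = 0.9427 bits

Distribution B (p=0.64) is closer to uniform (p=0.5), so it has higher entropy.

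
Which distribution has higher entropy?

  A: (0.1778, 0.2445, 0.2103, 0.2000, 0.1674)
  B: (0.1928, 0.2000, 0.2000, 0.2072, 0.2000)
B

Both distributions are close to uniform, making this a harder comparison.

H(A) = 2.3090 bits
H(B) = 2.3216 bits

The distribution closer to uniform has higher entropy.
Answer: B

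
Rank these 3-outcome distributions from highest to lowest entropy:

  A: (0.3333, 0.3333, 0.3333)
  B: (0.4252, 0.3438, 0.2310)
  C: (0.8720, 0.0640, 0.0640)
A > B > C

Key insight: Entropy is maximized by uniform distributions and minimized by concentrated distributions.

- Uniform distributions have maximum entropy log₂(3) = 1.5850 bits
- The more "peaked" or concentrated a distribution, the lower its entropy

Entropies:
  H(A) = 1.5850 bits
  H(B) = 1.5425 bits
  H(C) = 0.6799 bits

Ranking: A > B > C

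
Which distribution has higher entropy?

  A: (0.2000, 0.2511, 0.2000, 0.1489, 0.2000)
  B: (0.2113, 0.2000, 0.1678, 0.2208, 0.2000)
B

Both distributions are close to uniform, making this a harder comparison.

H(A) = 2.3029 bits
H(B) = 2.3160 bits

The distribution closer to uniform has higher entropy.
Answer: B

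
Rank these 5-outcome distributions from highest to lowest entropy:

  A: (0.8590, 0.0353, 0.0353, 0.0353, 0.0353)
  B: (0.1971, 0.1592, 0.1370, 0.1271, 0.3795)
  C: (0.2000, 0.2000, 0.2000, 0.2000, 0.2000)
C > B > A

Key insight: Entropy is maximized by uniform distributions and minimized by concentrated distributions.

- Uniform distributions have maximum entropy log₂(5) = 2.3219 bits
- The more "peaked" or concentrated a distribution, the lower its entropy

Entropies:
  H(A) = 0.8689 bits
  H(B) = 2.1856 bits
  H(C) = 2.3219 bits

Ranking: C > B > A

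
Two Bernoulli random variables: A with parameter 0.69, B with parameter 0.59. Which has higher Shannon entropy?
B

For binary distributions, entropy is maximized at p=0.5 and decreases as p moves toward 0 or 1.

H(A) = H(0.69) = 0.8932 bits
H(B) = H(0.59) = 0.9765 bits

Distribution B (p=0.59) is closer to uniform (p=0.5), so it has higher entropy.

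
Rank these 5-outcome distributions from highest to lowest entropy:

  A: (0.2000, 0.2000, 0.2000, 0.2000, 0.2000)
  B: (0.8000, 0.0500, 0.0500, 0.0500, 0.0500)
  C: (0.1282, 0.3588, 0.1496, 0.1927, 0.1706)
A > C > B

Key insight: Entropy is maximized by uniform distributions and minimized by concentrated distributions.

- Uniform distributions have maximum entropy log₂(5) = 2.3219 bits
- The more "peaked" or concentrated a distribution, the lower its entropy

Entropies:
  H(A) = 2.3219 bits
  H(B) = 1.1219 bits
  H(C) = 2.2137 bits

Ranking: A > C > B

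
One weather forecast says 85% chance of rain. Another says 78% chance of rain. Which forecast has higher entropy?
78% forecast

Treat each forecast as a Bernoulli distribution. Binary entropy is maximized at p=0.5 and falls off symmetrically toward 0 or 1. The 78% forecast is closer to 50%, so it is more uncertain. H(85%) ≈ 0.610 bits, H(78%) ≈ 0.760 bits.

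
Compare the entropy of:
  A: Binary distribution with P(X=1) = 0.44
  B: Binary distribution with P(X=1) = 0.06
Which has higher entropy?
A

For binary distributions, entropy is maximized at p=0.5 and decreases as p moves toward 0 or 1.

H(A) = H(0.44) = 0.9896 bits
H(B) = H(0.06) = 0.3274 bits

Distribution A (p=0.44) is closer to uniform (p=0.5), so it has higher entropy.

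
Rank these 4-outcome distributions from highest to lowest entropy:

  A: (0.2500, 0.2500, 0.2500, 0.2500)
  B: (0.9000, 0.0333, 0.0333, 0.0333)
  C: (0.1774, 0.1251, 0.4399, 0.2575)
A > C > B

Key insight: Entropy is maximized by uniform distributions and minimized by concentrated distributions.

- Uniform distributions have maximum entropy log₂(4) = 2.0000 bits
- The more "peaked" or concentrated a distribution, the lower its entropy

Entropies:
  H(A) = 2.0000 bits
  H(B) = 0.6275 bits
  H(C) = 1.8430 bits

Ranking: A > C > B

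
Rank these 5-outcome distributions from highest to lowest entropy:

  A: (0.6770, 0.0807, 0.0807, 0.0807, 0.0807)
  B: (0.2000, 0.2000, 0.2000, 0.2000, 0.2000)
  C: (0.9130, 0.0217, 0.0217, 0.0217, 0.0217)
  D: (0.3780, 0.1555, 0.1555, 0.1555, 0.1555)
B > D > A > C

Key insight: Entropy is maximized by uniform distributions and minimized by concentrated distributions.

Entropies:
  H(A) = 1.5536 bits
  H(B) = 2.3219 bits
  H(C) = 0.6004 bits
  H(D) = 2.2006 bits

Ranking: B > D > A > C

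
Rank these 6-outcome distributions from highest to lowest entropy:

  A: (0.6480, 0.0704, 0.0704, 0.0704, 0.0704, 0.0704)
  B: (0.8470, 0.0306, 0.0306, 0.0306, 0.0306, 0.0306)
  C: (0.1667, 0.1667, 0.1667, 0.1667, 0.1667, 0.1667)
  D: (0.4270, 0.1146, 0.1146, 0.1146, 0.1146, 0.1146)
C > D > A > B

Key insight: Entropy is maximized by uniform distributions and minimized by concentrated distributions.

Entropies:
  H(A) = 1.7532 bits
  H(B) = 0.9726 bits
  H(C) = 2.5850 bits
  H(D) = 2.3150 bits

Ranking: C > D > A > B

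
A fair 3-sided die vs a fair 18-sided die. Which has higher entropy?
18-sided die

Both are uniform distributions; for uniform over n outcomes, H = log₂(n). H(3-sided) = log₂(3) = 1.585 bits and H(18-sided) = log₂(18) = 4.170 bits. More outcomes in a uniform distribution means higher entropy.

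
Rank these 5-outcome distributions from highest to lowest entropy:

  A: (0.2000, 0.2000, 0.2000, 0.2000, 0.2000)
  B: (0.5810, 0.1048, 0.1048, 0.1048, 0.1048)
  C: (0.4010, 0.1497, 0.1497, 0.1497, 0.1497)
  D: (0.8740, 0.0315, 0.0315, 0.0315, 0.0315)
A > C > B > D

Key insight: Entropy is maximized by uniform distributions and minimized by concentrated distributions.

Entropies:
  H(A) = 2.3219 bits
  H(B) = 1.8190 bits
  H(C) = 2.1695 bits
  H(D) = 0.7984 bits

Ranking: A > C > B > D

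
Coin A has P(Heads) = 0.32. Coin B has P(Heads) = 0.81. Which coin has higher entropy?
A

For binary distributions, entropy is maximized at p=0.5 and decreases as p moves toward 0 or 1.

H(A) = H(0.32) = 0.9044 bits
H(B) = H(0.81) = 0.7015 bits

Distribution A (p=0.32) is closer to uniform (p=0.5), so it has higher entropy.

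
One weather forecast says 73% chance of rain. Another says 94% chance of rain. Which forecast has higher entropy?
73% forecast

Treat each forecast as a Bernoulli distribution. Binary entropy is maximized at p=0.5 and falls off symmetrically toward 0 or 1. The 73% forecast is closer to 50%, so it is more uncertain. H(73%) ≈ 0.841 bits, H(94%) ≈ 0.327 bits.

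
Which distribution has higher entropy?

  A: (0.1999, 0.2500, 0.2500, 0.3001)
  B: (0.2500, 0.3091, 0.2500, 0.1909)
A

Both distributions are close to uniform, making this a harder comparison.

H(A) = 1.9854 bits
H(B) = 1.9797 bits

The distribution closer to uniform has higher entropy.
Answer: A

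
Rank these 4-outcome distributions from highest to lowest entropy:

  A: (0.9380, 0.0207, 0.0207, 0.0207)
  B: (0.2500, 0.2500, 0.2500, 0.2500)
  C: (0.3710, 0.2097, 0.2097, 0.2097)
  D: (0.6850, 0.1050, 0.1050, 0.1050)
B > C > D > A

Key insight: Entropy is maximized by uniform distributions and minimized by concentrated distributions.

Entropies:
  H(A) = 0.4336 bits
  H(B) = 2.0000 bits
  H(C) = 1.9484 bits
  H(D) = 1.3981 bits

Ranking: B > C > D > A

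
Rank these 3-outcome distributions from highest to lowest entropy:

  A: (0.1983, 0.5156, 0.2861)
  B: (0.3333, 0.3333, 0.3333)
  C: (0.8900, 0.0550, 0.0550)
B > A > C

Key insight: Entropy is maximized by uniform distributions and minimized by concentrated distributions.

- Uniform distributions have maximum entropy log₂(3) = 1.5850 bits
- The more "peaked" or concentrated a distribution, the lower its entropy

Entropies:
  H(A) = 1.4722 bits
  H(B) = 1.5850 bits
  H(C) = 0.6099 bits

Ranking: B > A > C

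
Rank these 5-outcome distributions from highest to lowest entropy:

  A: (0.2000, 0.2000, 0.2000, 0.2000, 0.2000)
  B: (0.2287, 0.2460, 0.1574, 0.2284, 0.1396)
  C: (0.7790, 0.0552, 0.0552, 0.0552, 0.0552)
A > B > C

Key insight: Entropy is maximized by uniform distributions and minimized by concentrated distributions.

- Uniform distributions have maximum entropy log₂(5) = 2.3219 bits
- The more "peaked" or concentrated a distribution, the lower its entropy

Entropies:
  H(A) = 2.3219 bits
  H(B) = 2.2874 bits
  H(C) = 1.2040 bits

Ranking: A > B > C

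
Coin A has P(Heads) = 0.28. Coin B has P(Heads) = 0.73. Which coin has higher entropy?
A

For binary distributions, entropy is maximized at p=0.5 and decreases as p moves toward 0 or 1.

H(A) = H(0.28) = 0.8555 bits
H(B) = H(0.73) = 0.8415 bits

Distribution A (p=0.28) is closer to uniform (p=0.5), so it has higher entropy.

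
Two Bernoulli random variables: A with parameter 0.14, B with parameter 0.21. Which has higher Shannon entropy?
B

For binary distributions, entropy is maximized at p=0.5 and decreases as p moves toward 0 or 1.

H(A) = H(0.14) = 0.5842 bits
H(B) = H(0.21) = 0.7415 bits

Distribution B (p=0.21) is closer to uniform (p=0.5), so it has higher entropy.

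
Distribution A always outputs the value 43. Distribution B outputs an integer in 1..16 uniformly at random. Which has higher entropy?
B

A is deterministic, so H(A) = 0. B is uniform over 16 outcomes, so H(B) = log₂(16) = 4.000 bits. Any distribution with genuine randomness has higher entropy than a deterministic one.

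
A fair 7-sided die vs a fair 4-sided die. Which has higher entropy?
7-sided die

Both are uniform distributions; for uniform over n outcomes, H = log₂(n). H(7-sided) = log₂(7) = 2.807 bits and H(4-sided) = log₂(4) = 2.000 bits. More outcomes in a uniform distribution means higher entropy.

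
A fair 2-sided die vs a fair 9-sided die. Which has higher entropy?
9-sided die

Both are uniform distributions; for uniform over n outcomes, H = log₂(n). H(2-sided) = log₂(2) = 1.000 bits and H(9-sided) = log₂(9) = 3.170 bits. More outcomes in a uniform distribution means higher entropy.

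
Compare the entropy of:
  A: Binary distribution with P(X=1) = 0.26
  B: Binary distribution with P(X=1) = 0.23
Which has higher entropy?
A

For binary distributions, entropy is maximized at p=0.5 and decreases as p moves toward 0 or 1.

H(A) = H(0.26) = 0.8267 bits
H(B) = H(0.23) = 0.7780 bits

Distribution A (p=0.26) is closer to uniform (p=0.5), so it has higher entropy.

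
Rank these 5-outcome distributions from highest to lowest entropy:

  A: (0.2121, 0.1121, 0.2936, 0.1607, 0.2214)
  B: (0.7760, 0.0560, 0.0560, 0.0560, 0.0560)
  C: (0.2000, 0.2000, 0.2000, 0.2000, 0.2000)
C > A > B

Key insight: Entropy is maximized by uniform distributions and minimized by concentrated distributions.

- Uniform distributions have maximum entropy log₂(5) = 2.3219 bits
- The more "peaked" or concentrated a distribution, the lower its entropy

Entropies:
  H(A) = 2.2531 bits
  H(B) = 1.2154 bits
  H(C) = 2.3219 bits

Ranking: C > A > B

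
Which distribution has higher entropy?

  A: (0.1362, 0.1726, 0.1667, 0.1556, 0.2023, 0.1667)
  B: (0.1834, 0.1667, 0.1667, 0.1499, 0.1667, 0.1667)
B

Both distributions are close to uniform, making this a harder comparison.

H(A) = 2.5748 bits
H(B) = 2.5825 bits

The distribution closer to uniform has higher entropy.
Answer: B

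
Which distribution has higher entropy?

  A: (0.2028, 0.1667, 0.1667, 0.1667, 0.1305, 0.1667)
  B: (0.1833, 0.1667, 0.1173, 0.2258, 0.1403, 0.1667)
A

Both distributions are close to uniform, making this a harder comparison.

H(A) = 2.5736 bits
H(B) = 2.5552 bits

The distribution closer to uniform has higher entropy.
Answer: A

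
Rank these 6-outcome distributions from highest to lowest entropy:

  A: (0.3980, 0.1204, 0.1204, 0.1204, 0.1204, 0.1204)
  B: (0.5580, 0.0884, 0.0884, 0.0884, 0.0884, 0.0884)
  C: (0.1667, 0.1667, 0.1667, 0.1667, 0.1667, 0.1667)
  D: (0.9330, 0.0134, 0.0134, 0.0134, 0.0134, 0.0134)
C > A > B > D

Key insight: Entropy is maximized by uniform distributions and minimized by concentrated distributions.

Entropies:
  H(A) = 2.3676 bits
  H(B) = 2.0166 bits
  H(C) = 2.5850 bits
  H(D) = 0.5102 bits

Ranking: C > A > B > D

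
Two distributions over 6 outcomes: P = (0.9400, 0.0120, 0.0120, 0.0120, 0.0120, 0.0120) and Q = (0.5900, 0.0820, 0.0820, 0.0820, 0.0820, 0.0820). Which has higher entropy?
Q

P is highly concentrated on one outcome (94%), making it nearly deterministic. Q spreads its mass more evenly (max 59%). The more spread-out distribution has higher entropy: H(P) ≈ 0.467 bits, H(Q) ≈ 1.928 bits.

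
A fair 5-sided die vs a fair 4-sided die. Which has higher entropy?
5-sided die

Both are uniform distributions; for uniform over n outcomes, H = log₂(n). H(5-sided) = log₂(5) = 2.322 bits and H(4-sided) = log₂(4) = 2.000 bits. More outcomes in a uniform distribution means higher entropy.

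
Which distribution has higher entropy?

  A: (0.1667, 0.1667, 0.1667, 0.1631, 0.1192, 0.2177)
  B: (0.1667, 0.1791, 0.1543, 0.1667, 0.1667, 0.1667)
B

Both distributions are close to uniform, making this a harder comparison.

H(A) = 2.5638 bits
H(B) = 2.5836 bits

The distribution closer to uniform has higher entropy.
Answer: B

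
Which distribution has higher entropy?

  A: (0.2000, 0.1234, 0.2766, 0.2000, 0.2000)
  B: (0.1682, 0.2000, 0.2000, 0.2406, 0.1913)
B

Both distributions are close to uniform, making this a harder comparison.

H(A) = 2.2785 bits
H(B) = 2.3122 bits

The distribution closer to uniform has higher entropy.
Answer: B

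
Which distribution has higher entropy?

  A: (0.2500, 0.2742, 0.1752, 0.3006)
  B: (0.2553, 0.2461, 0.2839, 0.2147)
B

Both distributions are close to uniform, making this a harder comparison.

H(A) = 1.9734 bits
H(B) = 1.9929 bits

The distribution closer to uniform has higher entropy.
Answer: B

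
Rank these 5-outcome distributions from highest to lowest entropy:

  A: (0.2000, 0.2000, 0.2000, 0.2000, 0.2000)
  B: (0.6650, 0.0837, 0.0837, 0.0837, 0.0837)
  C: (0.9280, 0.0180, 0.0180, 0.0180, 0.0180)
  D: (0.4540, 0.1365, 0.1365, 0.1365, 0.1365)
A > D > B > C

Key insight: Entropy is maximized by uniform distributions and minimized by concentrated distributions.

Entropies:
  H(A) = 2.3219 bits
  H(B) = 1.5900 bits
  H(C) = 0.5173 bits
  H(D) = 2.0859 bits

Ranking: A > D > B > C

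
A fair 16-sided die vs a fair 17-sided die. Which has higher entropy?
17-sided die

Both are uniform distributions; for uniform over n outcomes, H = log₂(n). H(16-sided) = log₂(16) = 4.000 bits and H(17-sided) = log₂(17) = 4.087 bits. More outcomes in a uniform distribution means higher entropy.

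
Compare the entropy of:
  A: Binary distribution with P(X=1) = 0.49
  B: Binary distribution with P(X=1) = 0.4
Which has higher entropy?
A

For binary distributions, entropy is maximized at p=0.5 and decreases as p moves toward 0 or 1.

H(A) = H(0.49) = 0.9997 bits
H(B) = H(0.4) = 0.9710 bits

Distribution A (p=0.49) is closer to uniform (p=0.5), so it has higher entropy.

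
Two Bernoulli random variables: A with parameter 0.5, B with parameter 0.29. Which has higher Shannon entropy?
A

For binary distributions, entropy is maximized at p=0.5 and decreases as p moves toward 0 or 1.

H(A) = H(0.5) = 1.0000 bits
H(B) = H(0.29) = 0.8687 bits

Distribution A (p=0.5) is closer to uniform (p=0.5), so it has higher entropy.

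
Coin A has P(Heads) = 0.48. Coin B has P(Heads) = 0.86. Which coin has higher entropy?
A

For binary distributions, entropy is maximized at p=0.5 and decreases as p moves toward 0 or 1.

H(A) = H(0.48) = 0.9988 bits
H(B) = H(0.86) = 0.5842 bits

Distribution A (p=0.48) is closer to uniform (p=0.5), so it has higher entropy.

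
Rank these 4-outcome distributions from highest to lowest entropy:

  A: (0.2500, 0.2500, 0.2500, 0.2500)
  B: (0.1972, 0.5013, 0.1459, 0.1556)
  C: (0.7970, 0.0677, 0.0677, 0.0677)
A > B > C

Key insight: Entropy is maximized by uniform distributions and minimized by concentrated distributions.

- Uniform distributions have maximum entropy log₂(4) = 2.0000 bits
- The more "peaked" or concentrated a distribution, the lower its entropy

Entropies:
  H(A) = 2.0000 bits
  H(B) = 1.7841 bits
  H(C) = 1.0496 bits

Ranking: A > B > C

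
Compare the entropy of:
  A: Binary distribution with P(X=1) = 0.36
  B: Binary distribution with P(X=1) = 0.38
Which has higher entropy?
B

For binary distributions, entropy is maximized at p=0.5 and decreases as p moves toward 0 or 1.

H(A) = H(0.36) = 0.9427 bits
H(B) = H(0.38) = 0.9580 bits

Distribution B (p=0.38) is closer to uniform (p=0.5), so it has higher entropy.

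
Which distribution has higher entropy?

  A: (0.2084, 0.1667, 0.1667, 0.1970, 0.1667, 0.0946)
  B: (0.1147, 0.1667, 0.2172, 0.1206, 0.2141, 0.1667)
A

Both distributions are close to uniform, making this a harder comparison.

H(A) = 2.5476 bits
H(B) = 2.5427 bits

The distribution closer to uniform has higher entropy.
Answer: A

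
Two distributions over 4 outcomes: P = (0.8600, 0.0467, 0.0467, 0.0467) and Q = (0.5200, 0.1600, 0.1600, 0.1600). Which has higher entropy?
Q

P is highly concentrated on one outcome (86%), making it nearly deterministic. Q spreads its mass more evenly (max 52%). The more spread-out distribution has higher entropy: H(P) ≈ 0.806 bits, H(Q) ≈ 1.760 bits.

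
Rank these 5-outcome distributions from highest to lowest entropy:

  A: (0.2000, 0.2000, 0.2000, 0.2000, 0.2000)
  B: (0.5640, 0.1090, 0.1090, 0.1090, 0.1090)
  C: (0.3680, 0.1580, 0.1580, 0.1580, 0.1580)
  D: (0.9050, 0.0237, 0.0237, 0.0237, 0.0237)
A > C > B > D

Key insight: Entropy is maximized by uniform distributions and minimized by concentrated distributions.

Entropies:
  H(A) = 2.3219 bits
  H(B) = 1.8601 bits
  H(C) = 2.2131 bits
  H(D) = 0.6429 bits

Ranking: A > C > B > D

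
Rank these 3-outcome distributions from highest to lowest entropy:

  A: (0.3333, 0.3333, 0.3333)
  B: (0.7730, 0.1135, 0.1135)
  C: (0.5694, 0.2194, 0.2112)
A > C > B

Key insight: Entropy is maximized by uniform distributions and minimized by concentrated distributions.

- Uniform distributions have maximum entropy log₂(3) = 1.5850 bits
- The more "peaked" or concentrated a distribution, the lower its entropy

Entropies:
  H(A) = 1.5850 bits
  H(B) = 0.9997 bits
  H(C) = 1.4165 bits

Ranking: A > C > B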